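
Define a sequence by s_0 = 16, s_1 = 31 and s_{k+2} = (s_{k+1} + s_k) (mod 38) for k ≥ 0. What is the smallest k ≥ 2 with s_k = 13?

Listing terms: s_0 = 16; s_1 = 31; s_2 = 9; s_3 = 2; s_4 = 11; s_5 = 13; s_6 = 24; s_7 = 37; s_8 = 23; s_9 = 22; s_{10} = 7; s_{11} = 29; s_{12} = 36; s_{13} = 27; s_{14} = 25; s_{15} = 14; s_{16} = 1; s_{17} = 15; s_{18} = 16; s_{19} = 31.
Since (s_{18}, s_{19}) = (s_0, s_1) = (16, 31) (two consecutive terms determine the rest), the sequence is periodic with period 18.
The value 13 first appears (with k ≥ 2) at s_5.

5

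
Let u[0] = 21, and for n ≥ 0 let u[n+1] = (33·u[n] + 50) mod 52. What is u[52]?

13

u[0] = 21,  u[1] = 15,  u[2] = 25,  u[3] = 43,  u[4] = 13,  u[5] = 11,  u[6] = 49,  u[7] = 3,  u[8] = 45,  u[9] = 27,  u[10] = 5,  u[11] = 7,  u[12] = 21.
Since u[12] = u[0] = 21, the sequence is periodic with period 12.
(52 - 0) mod 12 = 4, so u[52] = u[4] = 13.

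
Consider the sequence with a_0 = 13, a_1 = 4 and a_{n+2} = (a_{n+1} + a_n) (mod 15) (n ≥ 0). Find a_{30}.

a_0 = 13, a_1 = 4, a_2 = 2, a_3 = 6, a_4 = 8, a_5 = 14, a_6 = 7, a_7 = 6, a_8 = 13, a_9 = 4.
Since (a_8, a_9) = (a_0, a_1) = (13, 4) (two consecutive terms determine the rest), the sequence is periodic with period 8.
So a_{30} = a_{0 + ((30-0) mod 8)} = a_6 = 7.

7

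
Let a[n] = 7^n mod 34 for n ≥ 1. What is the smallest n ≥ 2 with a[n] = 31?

We have a[1] = 7; a[2] = 15; a[3] = 3; a[4] = 21; a[5] = 11; a[6] = 9; a[7] = 29; a[8] = 33; a[9] = 27; a[10] = 19; a[11] = 31; a[12] = 13; a[13] = 23; a[14] = 25; a[15] = 5; a[16] = 1; a[17] = 7.
Since a[17] = a[1] = 7, the sequence is periodic with period 16.
The value 31 first appears (with n ≥ 2) at a[11].

11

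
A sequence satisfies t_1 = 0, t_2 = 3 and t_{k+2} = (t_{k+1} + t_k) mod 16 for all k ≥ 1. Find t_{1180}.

6

Listing terms: t_1 = 0; t_2 = 3; t_3 = 3; t_4 = 6; t_5 = 9; t_6 = 15; t_7 = 8; t_8 = 7; t_9 = 15; t_{10} = 6; t_{11} = 5; t_{12} = 11; t_{13} = 0; t_{14} = 11; t_{15} = 11; t_{16} = 6; t_{17} = 1; t_{18} = 7; t_{19} = 8; t_{20} = 15; t_{21} = 7; t_{22} = 6; t_{23} = 13; t_{24} = 3; t_{25} = 0; t_{26} = 3.
The sequence repeats with period 24.
(1180 - 1) mod 24 = 3, so t_{1180} = t_4 = 6.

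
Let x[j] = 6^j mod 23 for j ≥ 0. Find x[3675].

6

We have x[0] = 1,  x[1] = 6,  x[2] = 13,  x[3] = 9,  x[4] = 8,  x[5] = 2,  x[6] = 12,  x[7] = 3,  x[8] = 18,  x[9] = 16,  x[10] = 4,  x[11] = 1.
The sequence repeats with period 11.
(3675 - 0) mod 11 = 1, so x[3675] = x[1] = 6.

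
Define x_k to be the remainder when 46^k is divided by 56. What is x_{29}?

We have x_1 = 46,  x_2 = 44,  x_3 = 8,  x_4 = 32,  x_5 = 16,  x_6 = 8.
Since x_6 = x_3 = 8, the sequence is eventually periodic: after a pre-period of length 2 it cycles with period 3.
For k ≥ 3, x_k depends only on (k - 3) mod 3. (29 - 3) mod 3 = 2, so x_{29} = x_5 = 16.

16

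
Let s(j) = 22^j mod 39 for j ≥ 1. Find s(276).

1

Listing terms: s(1) = 22; s(2) = 16; s(3) = 1; s(4) = 22.
Since s(4) = s(1) = 22, the sequence is periodic with period 3.
(276 - 1) mod 3 = 2, so s(276) = s(3) = 1.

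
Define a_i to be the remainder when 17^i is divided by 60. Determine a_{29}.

17

a_0 = 1; a_1 = 17; a_2 = 49; a_3 = 53; a_4 = 1.
Since a_4 = a_0 = 1, the sequence is periodic with period 4.
So a_{29} = a_{0 + ((29-0) mod 4)} = a_1 = 17.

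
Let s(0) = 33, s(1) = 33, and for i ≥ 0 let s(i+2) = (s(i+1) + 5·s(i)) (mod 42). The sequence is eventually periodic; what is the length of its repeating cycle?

s(0) = 33, s(1) = 33, s(2) = 30, s(3) = 27, s(4) = 9, s(5) = 18, s(6) = 21, s(7) = 27, s(8) = 6, s(9) = 15, s(10) = 3, s(11) = 36, s(12) = 9, s(13) = 21, s(14) = 24, s(15) = 3, s(16) = 39, s(17) = 12, s(18) = 39, s(19) = 15, s(20) = 0, s(21) = 33, s(22) = 33.
The sequence repeats with period 21.

21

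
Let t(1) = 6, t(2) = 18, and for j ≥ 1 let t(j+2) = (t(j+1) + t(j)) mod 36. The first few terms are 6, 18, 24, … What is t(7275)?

Listing terms: t(1) = 6; t(2) = 18; t(3) = 24; t(4) = 6; t(5) = 30; t(6) = 0; t(7) = 30; t(8) = 30; t(9) = 24; t(10) = 18; t(11) = 6; t(12) = 24; t(13) = 30; t(14) = 18; t(15) = 12; t(16) = 30; t(17) = 6; t(18) = 0; t(19) = 6; t(20) = 6; t(21) = 12; t(22) = 18; t(23) = 30; t(24) = 12; t(25) = 6; t(26) = 18.
Since (t(25), t(26)) = (t(1), t(2)) = (6, 18) (two consecutive terms determine the rest), the sequence is periodic with period 24.
(7275 - 1) mod 24 = 2, so t(7275) = t(3) = 24.

24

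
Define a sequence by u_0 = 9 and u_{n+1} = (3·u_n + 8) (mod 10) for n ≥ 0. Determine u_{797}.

We have u_0 = 9; u_1 = 5; u_2 = 3; u_3 = 7; u_4 = 9.
Since u_4 = u_0 = 9, the sequence is periodic with period 4.
(797 - 0) mod 4 = 1, so u_{797} = u_1 = 5.

5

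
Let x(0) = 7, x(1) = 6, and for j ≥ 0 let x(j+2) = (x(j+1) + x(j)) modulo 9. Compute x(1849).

6

Listing terms: x(0) = 7,  x(1) = 6,  x(2) = 4,  x(3) = 1,  x(4) = 5,  x(5) = 6,  x(6) = 2,  x(7) = 8,  x(8) = 1,  x(9) = 0,  x(10) = 1,  x(11) = 1,  x(12) = 2,  x(13) = 3,  x(14) = 5,  x(15) = 8,  x(16) = 4,  x(17) = 3,  x(18) = 7,  x(19) = 1,  x(20) = 8,  x(21) = 0,  x(22) = 8,  x(23) = 8,  x(24) = 7,  x(25) = 6.
Since (x(24), x(25)) = (x(0), x(1)) = (7, 6) (two consecutive terms determine the rest), the sequence is periodic with period 24.
So x(1849) = x(0 + ((1849-0) mod 24)) = x(1) = 6.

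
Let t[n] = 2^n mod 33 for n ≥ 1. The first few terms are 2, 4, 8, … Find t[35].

32

We have t[1] = 2,  t[2] = 4,  t[3] = 8,  t[4] = 16,  t[5] = 32,  t[6] = 31,  t[7] = 29,  t[8] = 25,  t[9] = 17,  t[10] = 1,  t[11] = 2.
The sequence repeats with period 10.
So t[35] = t[1 + ((35-1) mod 10)] = t[5] = 32.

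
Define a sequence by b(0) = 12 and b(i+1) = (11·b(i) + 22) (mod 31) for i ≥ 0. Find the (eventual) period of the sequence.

Listing terms: b(0) = 12,  b(1) = 30,  b(2) = 11,  b(3) = 19,  b(4) = 14,  b(5) = 21,  b(6) = 5,  b(7) = 15,  b(8) = 1,  b(9) = 2,  b(10) = 13,  b(11) = 10,  b(12) = 8,  b(13) = 17,  b(14) = 23,  b(15) = 27,  b(16) = 9,  b(17) = 28,  b(18) = 20,  b(19) = 25,  b(20) = 18,  b(21) = 3,  b(22) = 24,  b(23) = 7,  b(24) = 6,  b(25) = 26,  b(26) = 29,  b(27) = 0,  b(28) = 22,  b(29) = 16,  b(30) = 12.
The sequence repeats with period 30.

30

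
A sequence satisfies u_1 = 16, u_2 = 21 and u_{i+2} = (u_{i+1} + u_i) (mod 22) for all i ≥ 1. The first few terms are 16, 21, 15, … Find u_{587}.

u_1 = 16,  u_2 = 21,  u_3 = 15,  u_4 = 14,  u_5 = 7,  u_6 = 21,  u_7 = 6,  u_8 = 5,  u_9 = 11,  u_{10} = 16,  u_{11} = 5,  u_{12} = 21,  u_{13} = 4,  u_{14} = 3,  u_{15} = 7,  u_{16} = 10,  u_{17} = 17,  u_{18} = 5,  u_{19} = 0,  u_{20} = 5,  u_{21} = 5,  u_{22} = 10,  u_{23} = 15,  u_{24} = 3,  u_{25} = 18,  u_{26} = 21,  u_{27} = 17,  u_{28} = 16,  u_{29} = 11,  u_{30} = 5,  u_{31} = 16,  u_{32} = 21.
The sequence repeats with period 30.
So u_{587} = u_{1 + ((587-1) mod 30)} = u_{17} = 17.

17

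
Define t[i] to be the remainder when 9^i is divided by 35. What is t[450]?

1

Listing terms: t[1] = 9; t[2] = 11; t[3] = 29; t[4] = 16; t[5] = 4; t[6] = 1; t[7] = 9.
Since t[7] = t[1] = 9, the sequence is periodic with period 6.
(450 - 1) mod 6 = 5, so t[450] = t[6] = 1.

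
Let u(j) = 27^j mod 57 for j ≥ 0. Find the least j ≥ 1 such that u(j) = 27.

Computing terms: u(0) = 1, u(1) = 27, u(2) = 45, u(3) = 18, u(4) = 30, u(5) = 12, u(6) = 39, u(7) = 27.
Since u(7) = u(1) = 27, the sequence is eventually periodic: after a pre-period of length 1 it cycles with period 6.
The value 27 first appears (with j ≥ 1) at u(1).

1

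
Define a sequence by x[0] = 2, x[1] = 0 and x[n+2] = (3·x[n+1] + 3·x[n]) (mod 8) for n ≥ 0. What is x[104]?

6

x[0] = 2; x[1] = 0; x[2] = 6; x[3] = 2; x[4] = 0.
The sequence repeats with period 3.
So x[104] = x[0 + ((104-0) mod 3)] = x[2] = 6.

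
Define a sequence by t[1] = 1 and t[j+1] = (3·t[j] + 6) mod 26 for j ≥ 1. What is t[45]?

We have t[1] = 1,  t[2] = 9,  t[3] = 7,  t[4] = 1.
The sequence repeats with period 3.
(45 - 1) mod 3 = 2, so t[45] = t[3] = 7.

7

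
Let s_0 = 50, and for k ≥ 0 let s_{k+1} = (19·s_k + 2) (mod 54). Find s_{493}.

s_0 = 50; s_1 = 34; s_2 = 0; s_3 = 2; s_4 = 40; s_5 = 6; s_6 = 8; s_7 = 46; s_8 = 12; s_9 = 14; s_{10} = 52; s_{11} = 18; s_{12} = 20; s_{13} = 4; s_{14} = 24; s_{15} = 26; s_{16} = 10; s_{17} = 30; s_{18} = 32; s_{19} = 16; s_{20} = 36; s_{21} = 38; s_{22} = 22; s_{23} = 42; s_{24} = 44; s_{25} = 28; s_{26} = 48; s_{27} = 50.
Since s_{27} = s_0 = 50, the sequence is periodic with period 27.
So s_{493} = s_{0 + ((493-0) mod 27)} = s_7 = 46.

46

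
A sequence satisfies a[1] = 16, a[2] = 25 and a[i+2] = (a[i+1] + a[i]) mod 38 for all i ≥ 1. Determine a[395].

7

a[1] = 16, a[2] = 25, a[3] = 3, a[4] = 28, a[5] = 31, a[6] = 21, a[7] = 14, a[8] = 35, a[9] = 11, a[10] = 8, a[11] = 19, a[12] = 27, a[13] = 8, a[14] = 35, a[15] = 5, a[16] = 2, a[17] = 7, a[18] = 9, a[19] = 16, a[20] = 25.
The sequence repeats with period 18.
(395 - 1) mod 18 = 16, so a[395] = a[17] = 7.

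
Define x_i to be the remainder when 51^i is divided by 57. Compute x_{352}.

6

x_0 = 1; x_1 = 51; x_2 = 36; x_3 = 12; x_4 = 42; x_5 = 33; x_6 = 30; x_7 = 48; x_8 = 54; x_9 = 18; x_{10} = 6; x_{11} = 21; x_{12} = 45; x_{13} = 15; x_{14} = 24; x_{15} = 27; x_{16} = 9; x_{17} = 3; x_{18} = 39; x_{19} = 51.
Since x_{19} = x_1 = 51, the sequence is eventually periodic: after a pre-period of length 1 it cycles with period 18.
For i ≥ 1, x_i depends only on (i - 1) mod 18. (352 - 1) mod 18 = 9, so x_{352} = x_{10} = 6.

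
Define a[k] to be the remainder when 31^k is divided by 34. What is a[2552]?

Computing terms: a[0] = 1; a[1] = 31; a[2] = 9; a[3] = 7; a[4] = 13; a[5] = 29; a[6] = 15; a[7] = 23; a[8] = 33; a[9] = 3; a[10] = 25; a[11] = 27; a[12] = 21; a[13] = 5; a[14] = 19; a[15] = 11; a[16] = 1.
The sequence repeats with period 16.
So a[2552] = a[0 + ((2552-0) mod 16)] = a[8] = 33.

33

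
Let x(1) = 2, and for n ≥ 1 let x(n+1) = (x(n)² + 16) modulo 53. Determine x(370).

17

Computing terms: x(1) = 2,  x(2) = 20,  x(3) = 45,  x(4) = 27,  x(5) = 3,  x(6) = 25,  x(7) = 5,  x(8) = 41,  x(9) = 1,  x(10) = 17,  x(11) = 40,  x(12) = 26,  x(13) = 3.
Since x(13) = x(5) = 3, the sequence is eventually periodic: after a pre-period of length 4 it cycles with period 8.
For n ≥ 5, x(n) depends only on (n - 5) mod 8. (370 - 5) mod 8 = 5, so x(370) = x(10) = 17.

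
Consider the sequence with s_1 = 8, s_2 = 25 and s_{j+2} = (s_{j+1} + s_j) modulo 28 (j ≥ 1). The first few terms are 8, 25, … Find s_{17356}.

26

Computing terms: s_1 = 8,  s_2 = 25,  s_3 = 5,  s_4 = 2,  s_5 = 7,  s_6 = 9,  s_7 = 16,  s_8 = 25,  s_9 = 13,  s_{10} = 10,  s_{11} = 23,  s_{12} = 5,  s_{13} = 0,  s_{14} = 5,  s_{15} = 5,  s_{16} = 10,  s_{17} = 15,  s_{18} = 25,  s_{19} = 12,  s_{20} = 9,  s_{21} = 21,  s_{22} = 2,  s_{23} = 23,  s_{24} = 25,  s_{25} = 20,  s_{26} = 17,  s_{27} = 9,  s_{28} = 26,  s_{29} = 7,  s_{30} = 5,  s_{31} = 12,  s_{32} = 17,  s_{33} = 1,  s_{34} = 18,  s_{35} = 19,  s_{36} = 9,  s_{37} = 0,  s_{38} = 9,  s_{39} = 9,  s_{40} = 18,  s_{41} = 27,  s_{42} = 17,  s_{43} = 16,  s_{44} = 5,  s_{45} = 21,  s_{46} = 26,  s_{47} = 19,  s_{48} = 17,  s_{49} = 8,  s_{50} = 25.
The sequence repeats with period 48.
(17356 - 1) mod 48 = 27, so s_{17356} = s_{28} = 26.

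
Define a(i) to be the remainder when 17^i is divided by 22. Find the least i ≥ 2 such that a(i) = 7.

3

a(1) = 17, a(2) = 3, a(3) = 7, a(4) = 9, a(5) = 21, a(6) = 5, a(7) = 19, a(8) = 15, a(9) = 13, a(10) = 1, a(11) = 17.
Since a(11) = a(1) = 17, the sequence is periodic with period 10.
The value 7 first appears (with i ≥ 2) at a(3).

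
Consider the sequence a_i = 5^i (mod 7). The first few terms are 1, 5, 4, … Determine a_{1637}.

We have a_0 = 1,  a_1 = 5,  a_2 = 4,  a_3 = 6,  a_4 = 2,  a_5 = 3,  a_6 = 1.
The sequence repeats with period 6.
(1637 - 0) mod 6 = 5, so a_{1637} = a_5 = 3.

3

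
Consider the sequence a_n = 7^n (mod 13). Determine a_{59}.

2

a_0 = 1,  a_1 = 7,  a_2 = 10,  a_3 = 5,  a_4 = 9,  a_5 = 11,  a_6 = 12,  a_7 = 6,  a_8 = 3,  a_9 = 8,  a_{10} = 4,  a_{11} = 2,  a_{12} = 1.
The sequence repeats with period 12.
(59 - 0) mod 12 = 11, so a_{59} = a_{11} = 2.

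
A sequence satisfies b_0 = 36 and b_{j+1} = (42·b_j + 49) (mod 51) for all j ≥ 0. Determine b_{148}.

1

We have b_0 = 36,  b_1 = 31,  b_2 = 25,  b_3 = 28,  b_4 = 1,  b_5 = 40,  b_6 = 46,  b_7 = 43,  b_8 = 19,  b_9 = 31.
Since b_9 = b_1 = 31, the sequence is eventually periodic: after a pre-period of length 1 it cycles with period 8.
For j ≥ 1, b_j depends only on (j - 1) mod 8. (148 - 1) mod 8 = 3, so b_{148} = b_4 = 1.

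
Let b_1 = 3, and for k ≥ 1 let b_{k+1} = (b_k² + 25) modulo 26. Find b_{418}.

b_1 = 3, b_2 = 8, b_3 = 11, b_4 = 16, b_5 = 21, b_6 = 24, b_7 = 3.
The sequence repeats with period 6.
(418 - 1) mod 6 = 3, so b_{418} = b_4 = 16.

16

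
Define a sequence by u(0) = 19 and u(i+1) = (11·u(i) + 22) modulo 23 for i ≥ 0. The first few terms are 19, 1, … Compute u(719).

12

Listing terms: u(0) = 19,  u(1) = 1,  u(2) = 10,  u(3) = 17,  u(4) = 2,  u(5) = 21,  u(6) = 0,  u(7) = 22,  u(8) = 11,  u(9) = 5,  u(10) = 8,  u(11) = 18,  u(12) = 13,  u(13) = 4,  u(14) = 20,  u(15) = 12,  u(16) = 16,  u(17) = 14,  u(18) = 15,  u(19) = 3,  u(20) = 9,  u(21) = 6,  u(22) = 19.
The sequence repeats with period 22.
(719 - 0) mod 22 = 15, so u(719) = u(15) = 12.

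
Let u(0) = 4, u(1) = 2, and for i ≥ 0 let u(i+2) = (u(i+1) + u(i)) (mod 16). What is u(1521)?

8

u(0) = 4; u(1) = 2; u(2) = 6; u(3) = 8; u(4) = 14; u(5) = 6; u(6) = 4; u(7) = 10; u(8) = 14; u(9) = 8; u(10) = 6; u(11) = 14; u(12) = 4; u(13) = 2.
The sequence repeats with period 12.
So u(1521) = u(0 + ((1521-0) mod 12)) = u(9) = 8.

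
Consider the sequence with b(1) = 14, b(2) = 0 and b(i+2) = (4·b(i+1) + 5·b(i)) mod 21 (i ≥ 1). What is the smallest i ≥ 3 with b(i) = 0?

5

We have b(1) = 14; b(2) = 0; b(3) = 7; b(4) = 7; b(5) = 0; b(6) = 14; b(7) = 14; b(8) = 0.
Since (b(7), b(8)) = (b(1), b(2)) = (14, 0) (two consecutive terms determine the rest), the sequence is periodic with period 6.
The value 0 first appears (with i ≥ 3) at b(5).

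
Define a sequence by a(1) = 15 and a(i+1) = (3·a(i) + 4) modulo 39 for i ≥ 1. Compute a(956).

10

Computing terms: a(1) = 15; a(2) = 10; a(3) = 34; a(4) = 28; a(5) = 10.
Since a(5) = a(2) = 10, the sequence is eventually periodic: after a pre-period of length 1 it cycles with period 3.
For i ≥ 2, a(i) depends only on (i - 2) mod 3. (956 - 2) mod 3 = 0, so a(956) = a(2) = 10.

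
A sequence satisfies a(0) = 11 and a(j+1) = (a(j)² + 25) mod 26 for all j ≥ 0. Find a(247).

16

We have a(0) = 11,  a(1) = 16,  a(2) = 21,  a(3) = 24,  a(4) = 3,  a(5) = 8,  a(6) = 11.
The sequence repeats with period 6.
(247 - 0) mod 6 = 1, so a(247) = a(1) = 16.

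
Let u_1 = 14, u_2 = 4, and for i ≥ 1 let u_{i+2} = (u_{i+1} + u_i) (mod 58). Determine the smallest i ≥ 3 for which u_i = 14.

15

u_1 = 14, u_2 = 4, u_3 = 18, u_4 = 22, u_5 = 40, u_6 = 4, u_7 = 44, u_8 = 48, u_9 = 34, u_{10} = 24, u_{11} = 0, u_{12} = 24, u_{13} = 24, u_{14} = 48, u_{15} = 14, u_{16} = 4.
The sequence repeats with period 14.
The value 14 next appears (with i ≥ 3) at u_{15}.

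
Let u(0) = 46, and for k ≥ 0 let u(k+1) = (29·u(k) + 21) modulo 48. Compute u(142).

Listing terms: u(0) = 46; u(1) = 11; u(2) = 4; u(3) = 41; u(4) = 10; u(5) = 23; u(6) = 16; u(7) = 5; u(8) = 22; u(9) = 35; u(10) = 28; u(11) = 17; u(12) = 34; u(13) = 47; u(14) = 40; u(15) = 29; u(16) = 46.
Since u(16) = u(0) = 46, the sequence is periodic with period 16.
So u(142) = u(0 + ((142-0) mod 16)) = u(14) = 40.

40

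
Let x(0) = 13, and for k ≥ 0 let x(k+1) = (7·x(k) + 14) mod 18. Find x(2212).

9

x(0) = 13; x(1) = 15; x(2) = 11; x(3) = 1; x(4) = 3; x(5) = 17; x(6) = 7; x(7) = 9; x(8) = 5; x(9) = 13.
The sequence repeats with period 9.
(2212 - 0) mod 9 = 7, so x(2212) = x(7) = 9.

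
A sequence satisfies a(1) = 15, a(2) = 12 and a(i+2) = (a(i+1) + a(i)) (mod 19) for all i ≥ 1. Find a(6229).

We have a(1) = 15; a(2) = 12; a(3) = 8; a(4) = 1; a(5) = 9; a(6) = 10; a(7) = 0; a(8) = 10; a(9) = 10; a(10) = 1; a(11) = 11; a(12) = 12; a(13) = 4; a(14) = 16; a(15) = 1; a(16) = 17; a(17) = 18; a(18) = 16; a(19) = 15; a(20) = 12.
The sequence repeats with period 18.
(6229 - 1) mod 18 = 0, so a(6229) = a(1) = 15.

15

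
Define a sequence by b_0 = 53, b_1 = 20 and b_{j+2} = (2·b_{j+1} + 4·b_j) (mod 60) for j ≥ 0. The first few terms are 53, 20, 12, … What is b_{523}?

Computing terms: b_0 = 53; b_1 = 20; b_2 = 12; b_3 = 44; b_4 = 16; b_5 = 28; b_6 = 0; b_7 = 52; b_8 = 44; b_9 = 56; b_{10} = 48; b_{11} = 20; b_{12} = 52; b_{13} = 4; b_{14} = 36; b_{15} = 28; b_{16} = 20; b_{17} = 32; b_{18} = 24; b_{19} = 56; b_{20} = 28; b_{21} = 40; b_{22} = 12; b_{23} = 4; b_{24} = 56; b_{25} = 8; b_{26} = 0; b_{27} = 32; b_{28} = 4; b_{29} = 16; b_{30} = 48; b_{31} = 40; b_{32} = 32; b_{33} = 44; b_{34} = 36; b_{35} = 8; b_{36} = 40; b_{37} = 52; b_{38} = 24; b_{39} = 16; b_{40} = 8; b_{41} = 20; b_{42} = 12.
Since (b_{41}, b_{42}) = (b_1, b_2) = (20, 12) (two consecutive terms determine the rest), the sequence is eventually periodic: after a pre-period of length 1 it cycles with period 40.
For j ≥ 1, b_j depends only on (j - 1) mod 40. (523 - 1) mod 40 = 2, so b_{523} = b_3 = 44.

44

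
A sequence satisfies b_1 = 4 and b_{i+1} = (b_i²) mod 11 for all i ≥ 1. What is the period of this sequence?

Listing terms: b_1 = 4,  b_2 = 5,  b_3 = 3,  b_4 = 9,  b_5 = 4.
The sequence repeats with period 4.

4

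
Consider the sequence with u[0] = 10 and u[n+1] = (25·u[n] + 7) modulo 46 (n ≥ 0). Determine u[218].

26

We have u[0] = 10; u[1] = 27; u[2] = 38; u[3] = 37; u[4] = 12; u[5] = 31; u[6] = 0; u[7] = 7; u[8] = 44; u[9] = 3; u[10] = 36; u[11] = 33; u[12] = 4; u[13] = 15; u[14] = 14; u[15] = 35; u[16] = 8; u[17] = 23; u[18] = 30; u[19] = 21; u[20] = 26; u[21] = 13; u[22] = 10.
Since u[22] = u[0] = 10, the sequence is periodic with period 22.
(218 - 0) mod 22 = 20, so u[218] = u[20] = 26.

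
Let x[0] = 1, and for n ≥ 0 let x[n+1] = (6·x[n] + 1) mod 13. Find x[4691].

0

Computing terms: x[0] = 1, x[1] = 7, x[2] = 4, x[3] = 12, x[4] = 8, x[5] = 10, x[6] = 9, x[7] = 3, x[8] = 6, x[9] = 11, x[10] = 2, x[11] = 0, x[12] = 1.
Since x[12] = x[0] = 1, the sequence is periodic with period 12.
So x[4691] = x[0 + ((4691-0) mod 12)] = x[11] = 0.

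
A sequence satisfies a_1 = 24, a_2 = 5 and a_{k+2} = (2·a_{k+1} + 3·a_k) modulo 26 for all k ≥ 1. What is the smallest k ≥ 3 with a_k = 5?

Computing terms: a_1 = 24; a_2 = 5; a_3 = 4; a_4 = 23; a_5 = 6; a_6 = 3; a_7 = 24; a_8 = 5.
The sequence repeats with period 6.
The value 5 next appears (with k ≥ 3) at a_8.

8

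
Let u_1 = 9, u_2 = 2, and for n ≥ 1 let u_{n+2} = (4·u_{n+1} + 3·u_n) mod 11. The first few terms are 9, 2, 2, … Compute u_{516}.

Listing terms: u_1 = 9,  u_2 = 2,  u_3 = 2,  u_4 = 3,  u_5 = 7,  u_6 = 4,  u_7 = 4,  u_8 = 6,  u_9 = 3,  u_{10} = 8,  u_{11} = 8,  u_{12} = 1,  u_{13} = 6,  u_{14} = 5,  u_{15} = 5,  u_{16} = 2,  u_{17} = 1,  u_{18} = 10,  u_{19} = 10,  u_{20} = 4,  u_{21} = 2,  u_{22} = 9,  u_{23} = 9,  u_{24} = 8,  u_{25} = 4,  u_{26} = 7,  u_{27} = 7,  u_{28} = 5,  u_{29} = 8,  u_{30} = 3,  u_{31} = 3,  u_{32} = 10,  u_{33} = 5,  u_{34} = 6,  u_{35} = 6,  u_{36} = 9,  u_{37} = 10,  u_{38} = 1,  u_{39} = 1,  u_{40} = 7,  u_{41} = 9,  u_{42} = 2.
Since (u_{41}, u_{42}) = (u_1, u_2) = (9, 2) (two consecutive terms determine the rest), the sequence is periodic with period 40.
So u_{516} = u_{1 + ((516-1) mod 40)} = u_{36} = 9.

9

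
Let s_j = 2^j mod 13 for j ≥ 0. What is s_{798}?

12

Computing terms: s_0 = 1, s_1 = 2, s_2 = 4, s_3 = 8, s_4 = 3, s_5 = 6, s_6 = 12, s_7 = 11, s_8 = 9, s_9 = 5, s_{10} = 10, s_{11} = 7, s_{12} = 1.
Since s_{12} = s_0 = 1, the sequence is periodic with period 12.
So s_{798} = s_{0 + ((798-0) mod 12)} = s_6 = 12.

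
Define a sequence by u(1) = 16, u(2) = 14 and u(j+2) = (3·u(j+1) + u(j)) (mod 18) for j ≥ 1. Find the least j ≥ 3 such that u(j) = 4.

Computing terms: u(1) = 16,  u(2) = 14,  u(3) = 4,  u(4) = 8,  u(5) = 10,  u(6) = 2,  u(7) = 16,  u(8) = 14.
Since (u(7), u(8)) = (u(1), u(2)) = (16, 14) (two consecutive terms determine the rest), the sequence is periodic with period 6.
The value 4 first appears (with j ≥ 3) at u(3).

3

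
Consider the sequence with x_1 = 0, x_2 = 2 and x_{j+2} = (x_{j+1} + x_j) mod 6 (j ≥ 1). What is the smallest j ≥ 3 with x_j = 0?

5

x_1 = 0, x_2 = 2, x_3 = 2, x_4 = 4, x_5 = 0, x_6 = 4, x_7 = 4, x_8 = 2, x_9 = 0, x_{10} = 2.
Since (x_9, x_{10}) = (x_1, x_2) = (0, 2) (two consecutive terms determine the rest), the sequence is periodic with period 8.
The value 0 first appears (with j ≥ 3) at x_5.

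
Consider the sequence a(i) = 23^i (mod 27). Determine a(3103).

5

Listing terms: a(1) = 23; a(2) = 16; a(3) = 17; a(4) = 13; a(5) = 2; a(6) = 19; a(7) = 5; a(8) = 7; a(9) = 26; a(10) = 4; a(11) = 11; a(12) = 10; a(13) = 14; a(14) = 25; a(15) = 8; a(16) = 22; a(17) = 20; a(18) = 1; a(19) = 23.
The sequence repeats with period 18.
So a(3103) = a(1 + ((3103-1) mod 18)) = a(7) = 5.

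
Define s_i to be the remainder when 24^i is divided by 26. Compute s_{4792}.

16

s_0 = 1,  s_1 = 24,  s_2 = 4,  s_3 = 18,  s_4 = 16,  s_5 = 20,  s_6 = 12,  s_7 = 2,  s_8 = 22,  s_9 = 8,  s_{10} = 10,  s_{11} = 6,  s_{12} = 14,  s_{13} = 24.
Since s_{13} = s_1 = 24, the sequence is eventually periodic: after a pre-period of length 1 it cycles with period 12.
For i ≥ 1, s_i depends only on (i - 1) mod 12. (4792 - 1) mod 12 = 3, so s_{4792} = s_4 = 16.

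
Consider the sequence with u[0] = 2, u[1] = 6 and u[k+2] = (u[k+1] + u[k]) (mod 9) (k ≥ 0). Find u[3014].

1

We have u[0] = 2, u[1] = 6, u[2] = 8, u[3] = 5, u[4] = 4, u[5] = 0, u[6] = 4, u[7] = 4, u[8] = 8, u[9] = 3, u[10] = 2, u[11] = 5, u[12] = 7, u[13] = 3, u[14] = 1, u[15] = 4, u[16] = 5, u[17] = 0, u[18] = 5, u[19] = 5, u[20] = 1, u[21] = 6, u[22] = 7, u[23] = 4, u[24] = 2, u[25] = 6.
Since (u[24], u[25]) = (u[0], u[1]) = (2, 6) (two consecutive terms determine the rest), the sequence is periodic with period 24.
(3014 - 0) mod 24 = 14, so u[3014] = u[14] = 1.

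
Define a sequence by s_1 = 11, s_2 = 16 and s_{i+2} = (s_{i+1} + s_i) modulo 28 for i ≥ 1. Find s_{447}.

s_1 = 11, s_2 = 16, s_3 = 27, s_4 = 15, s_5 = 14, s_6 = 1, s_7 = 15, s_8 = 16, s_9 = 3, s_{10} = 19, s_{11} = 22, s_{12} = 13, s_{13} = 7, s_{14} = 20, s_{15} = 27, s_{16} = 19, s_{17} = 18, s_{18} = 9, s_{19} = 27, s_{20} = 8, s_{21} = 7, s_{22} = 15, s_{23} = 22, s_{24} = 9, s_{25} = 3, s_{26} = 12, s_{27} = 15, s_{28} = 27, s_{29} = 14, s_{30} = 13, s_{31} = 27, s_{32} = 12, s_{33} = 11, s_{34} = 23, s_{35} = 6, s_{36} = 1, s_{37} = 7, s_{38} = 8, s_{39} = 15, s_{40} = 23, s_{41} = 10, s_{42} = 5, s_{43} = 15, s_{44} = 20, s_{45} = 7, s_{46} = 27, s_{47} = 6, s_{48} = 5, s_{49} = 11, s_{50} = 16.
The sequence repeats with period 48.
So s_{447} = s_{1 + ((447-1) mod 48)} = s_{15} = 27.

27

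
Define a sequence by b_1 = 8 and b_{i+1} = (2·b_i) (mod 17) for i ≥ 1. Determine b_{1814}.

1

Computing terms: b_1 = 8, b_2 = 16, b_3 = 15, b_4 = 13, b_5 = 9, b_6 = 1, b_7 = 2, b_8 = 4, b_9 = 8.
Since b_9 = b_1 = 8, the sequence is periodic with period 8.
So b_{1814} = b_{1 + ((1814-1) mod 8)} = b_6 = 1.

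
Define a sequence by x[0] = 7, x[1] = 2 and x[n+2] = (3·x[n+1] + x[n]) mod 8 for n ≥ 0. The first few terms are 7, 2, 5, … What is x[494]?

5

We have x[0] = 7,  x[1] = 2,  x[2] = 5,  x[3] = 1,  x[4] = 0,  x[5] = 1,  x[6] = 3,  x[7] = 2,  x[8] = 1,  x[9] = 5,  x[10] = 0,  x[11] = 5,  x[12] = 7,  x[13] = 2.
Since (x[12], x[13]) = (x[0], x[1]) = (7, 2) (two consecutive terms determine the rest), the sequence is periodic with period 12.
So x[494] = x[0 + ((494-0) mod 12)] = x[2] = 5.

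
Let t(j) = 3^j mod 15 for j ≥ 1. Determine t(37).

We have t(1) = 3; t(2) = 9; t(3) = 12; t(4) = 6; t(5) = 3.
Since t(5) = t(1) = 3, the sequence is periodic with period 4.
(37 - 1) mod 4 = 0, so t(37) = t(1) = 3.

3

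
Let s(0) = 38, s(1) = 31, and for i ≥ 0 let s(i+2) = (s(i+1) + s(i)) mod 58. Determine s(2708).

3

Listing terms: s(0) = 38; s(1) = 31; s(2) = 11; s(3) = 42; s(4) = 53; s(5) = 37; s(6) = 32; s(7) = 11; s(8) = 43; s(9) = 54; s(10) = 39; s(11) = 35; s(12) = 16; s(13) = 51; s(14) = 9; s(15) = 2; s(16) = 11; s(17) = 13; s(18) = 24; s(19) = 37; s(20) = 3; s(21) = 40; s(22) = 43; s(23) = 25; s(24) = 10; s(25) = 35; s(26) = 45; s(27) = 22; s(28) = 9; s(29) = 31; s(30) = 40; s(31) = 13; s(32) = 53; s(33) = 8; s(34) = 3; s(35) = 11; s(36) = 14; s(37) = 25; s(38) = 39; s(39) = 6; s(40) = 45; s(41) = 51; s(42) = 38; s(43) = 31.
Since (s(42), s(43)) = (s(0), s(1)) = (38, 31) (two consecutive terms determine the rest), the sequence is periodic with period 42.
(2708 - 0) mod 42 = 20, so s(2708) = s(20) = 3.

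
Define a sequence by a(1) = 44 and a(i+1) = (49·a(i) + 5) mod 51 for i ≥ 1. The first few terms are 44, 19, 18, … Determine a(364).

20

Computing terms: a(1) = 44, a(2) = 19, a(3) = 18, a(4) = 20, a(5) = 16, a(6) = 24, a(7) = 8, a(8) = 40, a(9) = 27, a(10) = 2, a(11) = 1, a(12) = 3, a(13) = 50, a(14) = 7, a(15) = 42, a(16) = 23, a(17) = 10, a(18) = 36, a(19) = 35, a(20) = 37, a(21) = 33, a(22) = 41, a(23) = 25, a(24) = 6, a(25) = 44.
Since a(25) = a(1) = 44, the sequence is periodic with period 24.
So a(364) = a(1 + ((364-1) mod 24)) = a(4) = 20.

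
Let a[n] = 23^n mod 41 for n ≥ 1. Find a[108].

10

a[1] = 23; a[2] = 37; a[3] = 31; a[4] = 16; a[5] = 40; a[6] = 18; a[7] = 4; a[8] = 10; a[9] = 25; a[10] = 1; a[11] = 23.
The sequence repeats with period 10.
So a[108] = a[1 + ((108-1) mod 10)] = a[8] = 10.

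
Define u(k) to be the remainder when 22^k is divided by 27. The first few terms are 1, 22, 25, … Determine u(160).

u(0) = 1; u(1) = 22; u(2) = 25; u(3) = 10; u(4) = 4; u(5) = 7; u(6) = 19; u(7) = 13; u(8) = 16; u(9) = 1.
The sequence repeats with period 9.
So u(160) = u(0 + ((160-0) mod 9)) = u(7) = 13.

13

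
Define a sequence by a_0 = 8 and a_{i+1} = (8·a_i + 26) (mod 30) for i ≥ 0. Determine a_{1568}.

a_0 = 8; a_1 = 0; a_2 = 26; a_3 = 24; a_4 = 8.
Since a_4 = a_0 = 8, the sequence is periodic with period 4.
(1568 - 0) mod 4 = 0, so a_{1568} = a_0 = 8.

8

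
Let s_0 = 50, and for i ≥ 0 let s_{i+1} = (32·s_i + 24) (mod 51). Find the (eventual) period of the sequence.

8

s_0 = 50; s_1 = 43; s_2 = 23; s_3 = 46; s_4 = 17; s_5 = 7; s_6 = 44; s_7 = 4; s_8 = 50.
The sequence repeats with period 8.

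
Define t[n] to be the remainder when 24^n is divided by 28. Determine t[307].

24

We have t[0] = 1, t[1] = 24, t[2] = 16, t[3] = 20, t[4] = 4, t[5] = 12, t[6] = 8, t[7] = 24.
Since t[7] = t[1] = 24, the sequence is eventually periodic: after a pre-period of length 1 it cycles with period 6.
For n ≥ 1, t[n] depends only on (n - 1) mod 6. (307 - 1) mod 6 = 0, so t[307] = t[1] = 24.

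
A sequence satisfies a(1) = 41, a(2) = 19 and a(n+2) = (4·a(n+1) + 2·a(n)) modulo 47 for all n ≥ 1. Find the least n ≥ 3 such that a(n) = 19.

Listing terms: a(1) = 41,  a(2) = 19,  a(3) = 17,  a(4) = 12,  a(5) = 35,  a(6) = 23,  a(7) = 21,  a(8) = 36,  a(9) = 45,  a(10) = 17,  a(11) = 17,  a(12) = 8,  a(13) = 19,  a(14) = 45,  a(15) = 30,  a(16) = 22,  a(17) = 7,  a(18) = 25,  a(19) = 20,  a(20) = 36,  a(21) = 43,  a(22) = 9,  a(23) = 28,  a(24) = 36,  a(25) = 12,  a(26) = 26,  a(27) = 34,  a(28) = 0,  a(29) = 21,  a(30) = 37,  a(31) = 2,  a(32) = 35,  a(33) = 3,  a(34) = 35,  a(35) = 5,  a(36) = 43,  a(37) = 41,  a(38) = 15,  a(39) = 1,  a(40) = 34,  a(41) = 44,  a(42) = 9,  a(43) = 30,  a(44) = 44,  a(45) = 1,  a(46) = 45,  a(47) = 41,  a(48) = 19.
Since (a(47), a(48)) = (a(1), a(2)) = (41, 19) (two consecutive terms determine the rest), the sequence is periodic with period 46.
The value 19 first appears (with n ≥ 3) at a(13).

13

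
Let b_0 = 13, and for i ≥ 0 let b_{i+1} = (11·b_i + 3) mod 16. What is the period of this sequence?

We have b_0 = 13,  b_1 = 2,  b_2 = 9,  b_3 = 6,  b_4 = 5,  b_5 = 10,  b_6 = 1,  b_7 = 14,  b_8 = 13.
The sequence repeats with period 8.

8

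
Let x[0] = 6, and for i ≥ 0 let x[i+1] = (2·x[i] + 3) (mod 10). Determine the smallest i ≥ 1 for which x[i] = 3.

2

Computing terms: x[0] = 6; x[1] = 5; x[2] = 3; x[3] = 9; x[4] = 1; x[5] = 5.
Since x[5] = x[1] = 5, the sequence is eventually periodic: after a pre-period of length 1 it cycles with period 4.
The value 3 first appears (with i ≥ 1) at x[2].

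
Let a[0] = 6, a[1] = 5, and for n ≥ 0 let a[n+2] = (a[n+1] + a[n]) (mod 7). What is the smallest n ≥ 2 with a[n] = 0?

6

Computing terms: a[0] = 6, a[1] = 5, a[2] = 4, a[3] = 2, a[4] = 6, a[5] = 1, a[6] = 0, a[7] = 1, a[8] = 1, a[9] = 2, a[10] = 3, a[11] = 5, a[12] = 1, a[13] = 6, a[14] = 0, a[15] = 6, a[16] = 6, a[17] = 5.
The sequence repeats with period 16.
The value 0 first appears (with n ≥ 2) at a[6].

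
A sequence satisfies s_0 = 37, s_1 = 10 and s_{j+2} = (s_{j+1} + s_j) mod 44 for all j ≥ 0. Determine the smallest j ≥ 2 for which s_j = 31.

Computing terms: s_0 = 37; s_1 = 10; s_2 = 3; s_3 = 13; s_4 = 16; s_5 = 29; s_6 = 1; s_7 = 30; s_8 = 31; s_9 = 17; s_{10} = 4; s_{11} = 21; s_{12} = 25; s_{13} = 2; s_{14} = 27; s_{15} = 29; s_{16} = 12; s_{17} = 41; s_{18} = 9; s_{19} = 6; s_{20} = 15; s_{21} = 21; s_{22} = 36; s_{23} = 13; s_{24} = 5; s_{25} = 18; s_{26} = 23; s_{27} = 41; s_{28} = 20; s_{29} = 17; s_{30} = 37; s_{31} = 10.
The sequence repeats with period 30.
The value 31 first appears (with j ≥ 2) at s_8.

8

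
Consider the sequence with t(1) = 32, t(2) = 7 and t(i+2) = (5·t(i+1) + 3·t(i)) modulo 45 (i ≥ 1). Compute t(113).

2

We have t(1) = 32, t(2) = 7, t(3) = 41, t(4) = 1, t(5) = 38, t(6) = 13, t(7) = 44, t(8) = 34, t(9) = 32, t(10) = 37, t(11) = 11, t(12) = 31, t(13) = 8, t(14) = 43, t(15) = 14, t(16) = 19, t(17) = 2, t(18) = 22, t(19) = 26, t(20) = 16, t(21) = 23, t(22) = 28, t(23) = 29, t(24) = 4, t(25) = 17, t(26) = 7, t(27) = 41.
Since (t(26), t(27)) = (t(2), t(3)) = (7, 41) (two consecutive terms determine the rest), the sequence is eventually periodic: after a pre-period of length 1 it cycles with period 24.
For i ≥ 2, t(i) depends only on (i - 2) mod 24. (113 - 2) mod 24 = 15, so t(113) = t(17) = 2.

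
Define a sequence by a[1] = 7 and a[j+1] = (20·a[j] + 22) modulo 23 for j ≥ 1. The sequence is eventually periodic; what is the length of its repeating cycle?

22

Computing terms: a[1] = 7, a[2] = 1, a[3] = 19, a[4] = 11, a[5] = 12, a[6] = 9, a[7] = 18, a[8] = 14, a[9] = 3, a[10] = 13, a[11] = 6, a[12] = 4, a[13] = 10, a[14] = 15, a[15] = 0, a[16] = 22, a[17] = 2, a[18] = 16, a[19] = 20, a[20] = 8, a[21] = 21, a[22] = 5, a[23] = 7.
Since a[23] = a[1] = 7, the sequence is periodic with period 22.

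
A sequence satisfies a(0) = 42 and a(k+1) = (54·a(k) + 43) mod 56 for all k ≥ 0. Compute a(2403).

17

Computing terms: a(0) = 42,  a(1) = 15,  a(2) = 13,  a(3) = 17,  a(4) = 9,  a(5) = 25,  a(6) = 49,  a(7) = 1,  a(8) = 41,  a(9) = 17.
Since a(9) = a(3) = 17, the sequence is eventually periodic: after a pre-period of length 3 it cycles with period 6.
For k ≥ 3, a(k) depends only on (k - 3) mod 6. (2403 - 3) mod 6 = 0, so a(2403) = a(3) = 17.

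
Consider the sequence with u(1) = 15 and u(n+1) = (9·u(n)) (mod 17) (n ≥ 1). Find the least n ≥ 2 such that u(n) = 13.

8

We have u(1) = 15; u(2) = 16; u(3) = 8; u(4) = 4; u(5) = 2; u(6) = 1; u(7) = 9; u(8) = 13; u(9) = 15.
Since u(9) = u(1) = 15, the sequence is periodic with period 8.
The value 13 first appears (with n ≥ 2) at u(8).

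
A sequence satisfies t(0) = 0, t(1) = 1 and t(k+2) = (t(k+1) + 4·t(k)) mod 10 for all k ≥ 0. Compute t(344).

1

We have t(0) = 0,  t(1) = 1,  t(2) = 1,  t(3) = 5,  t(4) = 9,  t(5) = 9,  t(6) = 5,  t(7) = 1,  t(8) = 1.
Since (t(7), t(8)) = (t(1), t(2)) = (1, 1) (two consecutive terms determine the rest), the sequence is eventually periodic: after a pre-period of length 1 it cycles with period 6.
For k ≥ 1, t(k) depends only on (k - 1) mod 6. (344 - 1) mod 6 = 1, so t(344) = t(2) = 1.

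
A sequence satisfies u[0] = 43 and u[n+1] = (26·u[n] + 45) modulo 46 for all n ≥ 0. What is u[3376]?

7

u[0] = 43, u[1] = 13, u[2] = 15, u[3] = 21, u[4] = 39, u[5] = 1, u[6] = 25, u[7] = 5, u[8] = 37, u[9] = 41, u[10] = 7, u[11] = 43.
The sequence repeats with period 11.
(3376 - 0) mod 11 = 10, so u[3376] = u[10] = 7.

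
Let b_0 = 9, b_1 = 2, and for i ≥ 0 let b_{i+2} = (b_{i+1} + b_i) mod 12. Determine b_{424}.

b_0 = 9, b_1 = 2, b_2 = 11, b_3 = 1, b_4 = 0, b_5 = 1, b_6 = 1, b_7 = 2, b_8 = 3, b_9 = 5, b_{10} = 8, b_{11} = 1, b_{12} = 9, b_{13} = 10, b_{14} = 7, b_{15} = 5, b_{16} = 0, b_{17} = 5, b_{18} = 5, b_{19} = 10, b_{20} = 3, b_{21} = 1, b_{22} = 4, b_{23} = 5, b_{24} = 9, b_{25} = 2.
Since (b_{24}, b_{25}) = (b_0, b_1) = (9, 2) (two consecutive terms determine the rest), the sequence is periodic with period 24.
So b_{424} = b_{0 + ((424-0) mod 24)} = b_{16} = 0.

0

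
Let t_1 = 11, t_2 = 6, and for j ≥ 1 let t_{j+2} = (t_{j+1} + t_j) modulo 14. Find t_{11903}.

We have t_1 = 11, t_2 = 6, t_3 = 3, t_4 = 9, t_5 = 12, t_6 = 7, t_7 = 5, t_8 = 12, t_9 = 3, t_{10} = 1, t_{11} = 4, t_{12} = 5, t_{13} = 9, t_{14} = 0, t_{15} = 9, t_{16} = 9, t_{17} = 4, t_{18} = 13, t_{19} = 3, t_{20} = 2, t_{21} = 5, t_{22} = 7, t_{23} = 12, t_{24} = 5, t_{25} = 3, t_{26} = 8, t_{27} = 11, t_{28} = 5, t_{29} = 2, t_{30} = 7, t_{31} = 9, t_{32} = 2, t_{33} = 11, t_{34} = 13, t_{35} = 10, t_{36} = 9, t_{37} = 5, t_{38} = 0, t_{39} = 5, t_{40} = 5, t_{41} = 10, t_{42} = 1, t_{43} = 11, t_{44} = 12, t_{45} = 9, t_{46} = 7, t_{47} = 2, t_{48} = 9, t_{49} = 11, t_{50} = 6.
The sequence repeats with period 48.
(11903 - 1) mod 48 = 46, so t_{11903} = t_{47} = 2.

2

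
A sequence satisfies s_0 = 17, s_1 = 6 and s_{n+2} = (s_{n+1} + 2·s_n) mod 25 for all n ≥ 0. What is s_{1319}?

7

Listing terms: s_0 = 17; s_1 = 6; s_2 = 15; s_3 = 2; s_4 = 7; s_5 = 11; s_6 = 0; s_7 = 22; s_8 = 22; s_9 = 16; s_{10} = 10; s_{11} = 17; s_{12} = 12; s_{13} = 21; s_{14} = 20; s_{15} = 12; s_{16} = 2; s_{17} = 1; s_{18} = 5; s_{19} = 7; s_{20} = 17; s_{21} = 6.
The sequence repeats with period 20.
(1319 - 0) mod 20 = 19, so s_{1319} = s_{19} = 7.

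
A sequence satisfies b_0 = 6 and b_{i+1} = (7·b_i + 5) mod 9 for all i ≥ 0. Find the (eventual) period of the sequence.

Computing terms: b_0 = 6,  b_1 = 2,  b_2 = 1,  b_3 = 3,  b_4 = 8,  b_5 = 7,  b_6 = 0,  b_7 = 5,  b_8 = 4,  b_9 = 6.
The sequence repeats with period 9.

9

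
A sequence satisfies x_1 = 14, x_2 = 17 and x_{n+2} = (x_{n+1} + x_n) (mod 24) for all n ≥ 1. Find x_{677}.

x_1 = 14,  x_2 = 17,  x_3 = 7,  x_4 = 0,  x_5 = 7,  x_6 = 7,  x_7 = 14,  x_8 = 21,  x_9 = 11,  x_{10} = 8,  x_{11} = 19,  x_{12} = 3,  x_{13} = 22,  x_{14} = 1,  x_{15} = 23,  x_{16} = 0,  x_{17} = 23,  x_{18} = 23,  x_{19} = 22,  x_{20} = 21,  x_{21} = 19,  x_{22} = 16,  x_{23} = 11,  x_{24} = 3,  x_{25} = 14,  x_{26} = 17.
Since (x_{25}, x_{26}) = (x_1, x_2) = (14, 17) (two consecutive terms determine the rest), the sequence is periodic with period 24.
So x_{677} = x_{1 + ((677-1) mod 24)} = x_5 = 7.

7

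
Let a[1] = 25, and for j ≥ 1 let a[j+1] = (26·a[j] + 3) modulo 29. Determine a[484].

7

a[1] = 25, a[2] = 15, a[3] = 16, a[4] = 13, a[5] = 22, a[6] = 24, a[7] = 18, a[8] = 7, a[9] = 11, a[10] = 28, a[11] = 6, a[12] = 14, a[13] = 19, a[14] = 4, a[15] = 20, a[16] = 1, a[17] = 0, a[18] = 3, a[19] = 23, a[20] = 21, a[21] = 27, a[22] = 9, a[23] = 5, a[24] = 17, a[25] = 10, a[26] = 2, a[27] = 26, a[28] = 12, a[29] = 25.
Since a[29] = a[1] = 25, the sequence is periodic with period 28.
(484 - 1) mod 28 = 7, so a[484] = a[8] = 7.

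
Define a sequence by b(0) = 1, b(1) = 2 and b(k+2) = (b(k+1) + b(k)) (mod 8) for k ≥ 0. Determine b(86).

Computing terms: b(0) = 1; b(1) = 2; b(2) = 3; b(3) = 5; b(4) = 0; b(5) = 5; b(6) = 5; b(7) = 2; b(8) = 7; b(9) = 1; b(10) = 0; b(11) = 1; b(12) = 1; b(13) = 2.
Since (b(12), b(13)) = (b(0), b(1)) = (1, 2) (two consecutive terms determine the rest), the sequence is periodic with period 12.
(86 - 0) mod 12 = 2, so b(86) = b(2) = 3.

3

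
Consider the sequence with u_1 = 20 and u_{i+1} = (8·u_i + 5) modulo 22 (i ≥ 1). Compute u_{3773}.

Computing terms: u_1 = 20, u_2 = 11, u_3 = 5, u_4 = 1, u_5 = 13, u_6 = 21, u_7 = 19, u_8 = 3, u_9 = 7, u_{10} = 17, u_{11} = 9, u_{12} = 11.
Since u_{12} = u_2 = 11, the sequence is eventually periodic: after a pre-period of length 1 it cycles with period 10.
For i ≥ 2, u_i depends only on (i - 2) mod 10. (3773 - 2) mod 10 = 1, so u_{3773} = u_3 = 5.

5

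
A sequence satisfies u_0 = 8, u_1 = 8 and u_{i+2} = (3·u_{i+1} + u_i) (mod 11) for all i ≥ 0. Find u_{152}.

u_0 = 8,  u_1 = 8,  u_2 = 10,  u_3 = 5,  u_4 = 3,  u_5 = 3,  u_6 = 1,  u_7 = 6,  u_8 = 8,  u_9 = 8.
Since (u_8, u_9) = (u_0, u_1) = (8, 8) (two consecutive terms determine the rest), the sequence is periodic with period 8.
So u_{152} = u_{0 + ((152-0) mod 8)} = u_0 = 8.

8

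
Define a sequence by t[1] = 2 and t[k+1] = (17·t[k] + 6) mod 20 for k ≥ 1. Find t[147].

6

Listing terms: t[1] = 2,  t[2] = 0,  t[3] = 6,  t[4] = 8,  t[5] = 2.
Since t[5] = t[1] = 2, the sequence is periodic with period 4.
(147 - 1) mod 4 = 2, so t[147] = t[3] = 6.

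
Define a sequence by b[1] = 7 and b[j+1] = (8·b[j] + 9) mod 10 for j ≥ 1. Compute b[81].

Listing terms: b[1] = 7, b[2] = 5, b[3] = 9, b[4] = 1, b[5] = 7.
The sequence repeats with period 4.
(81 - 1) mod 4 = 0, so b[81] = b[1] = 7.

7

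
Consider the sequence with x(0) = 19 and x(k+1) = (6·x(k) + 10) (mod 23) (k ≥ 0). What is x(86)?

12

x(0) = 19, x(1) = 9, x(2) = 18, x(3) = 3, x(4) = 5, x(5) = 17, x(6) = 20, x(7) = 15, x(8) = 8, x(9) = 12, x(10) = 13, x(11) = 19.
Since x(11) = x(0) = 19, the sequence is periodic with period 11.
(86 - 0) mod 11 = 9, so x(86) = x(9) = 12.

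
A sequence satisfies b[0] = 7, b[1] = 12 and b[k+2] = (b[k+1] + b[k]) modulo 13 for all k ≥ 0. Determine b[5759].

Computing terms: b[0] = 7,  b[1] = 12,  b[2] = 6,  b[3] = 5,  b[4] = 11,  b[5] = 3,  b[6] = 1,  b[7] = 4,  b[8] = 5,  b[9] = 9,  b[10] = 1,  b[11] = 10,  b[12] = 11,  b[13] = 8,  b[14] = 6,  b[15] = 1,  b[16] = 7,  b[17] = 8,  b[18] = 2,  b[19] = 10,  b[20] = 12,  b[21] = 9,  b[22] = 8,  b[23] = 4,  b[24] = 12,  b[25] = 3,  b[26] = 2,  b[27] = 5,  b[28] = 7,  b[29] = 12.
Since (b[28], b[29]) = (b[0], b[1]) = (7, 12) (two consecutive terms determine the rest), the sequence is periodic with period 28.
(5759 - 0) mod 28 = 19, so b[5759] = b[19] = 10.

10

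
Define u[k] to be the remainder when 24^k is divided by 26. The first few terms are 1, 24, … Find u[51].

18

We have u[0] = 1; u[1] = 24; u[2] = 4; u[3] = 18; u[4] = 16; u[5] = 20; u[6] = 12; u[7] = 2; u[8] = 22; u[9] = 8; u[10] = 10; u[11] = 6; u[12] = 14; u[13] = 24.
Since u[13] = u[1] = 24, the sequence is eventually periodic: after a pre-period of length 1 it cycles with period 12.
For k ≥ 1, u[k] depends only on (k - 1) mod 12. (51 - 1) mod 12 = 2, so u[51] = u[3] = 18.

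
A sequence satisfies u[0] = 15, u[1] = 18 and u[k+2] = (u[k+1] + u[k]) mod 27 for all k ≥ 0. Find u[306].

We have u[0] = 15; u[1] = 18; u[2] = 6; u[3] = 24; u[4] = 3; u[5] = 0; u[6] = 3; u[7] = 3; u[8] = 6; u[9] = 9; u[10] = 15; u[11] = 24; u[12] = 12; u[13] = 9; u[14] = 21; u[15] = 3; u[16] = 24; u[17] = 0; u[18] = 24; u[19] = 24; u[20] = 21; u[21] = 18; u[22] = 12; u[23] = 3; u[24] = 15; u[25] = 18.
The sequence repeats with period 24.
(306 - 0) mod 24 = 18, so u[306] = u[18] = 24.

24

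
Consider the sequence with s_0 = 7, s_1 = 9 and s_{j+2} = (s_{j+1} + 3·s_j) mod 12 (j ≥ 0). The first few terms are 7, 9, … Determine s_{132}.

We have s_0 = 7,  s_1 = 9,  s_2 = 6,  s_3 = 9,  s_4 = 3,  s_5 = 6,  s_6 = 3,  s_7 = 9,  s_8 = 6.
Since (s_7, s_8) = (s_1, s_2) = (9, 6) (two consecutive terms determine the rest), the sequence is eventually periodic: after a pre-period of length 1 it cycles with period 6.
For j ≥ 1, s_j depends only on (j - 1) mod 6. (132 - 1) mod 6 = 5, so s_{132} = s_6 = 3.

3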